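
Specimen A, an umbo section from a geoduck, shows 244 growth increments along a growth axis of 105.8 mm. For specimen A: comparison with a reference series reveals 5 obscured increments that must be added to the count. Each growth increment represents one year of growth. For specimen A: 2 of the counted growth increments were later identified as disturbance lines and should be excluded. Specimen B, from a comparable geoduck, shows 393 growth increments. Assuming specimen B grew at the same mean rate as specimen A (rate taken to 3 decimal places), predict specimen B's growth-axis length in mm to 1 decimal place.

168.2 mm

Specimen A: correcting the raw count gives 244 − 2 + 5 = 247 true growth increments.
A: Extension rate ≈ 105.8 / 247 = 0.428 mm/year.
B's length ≈ 0.428 × 393 = 168.2 mm.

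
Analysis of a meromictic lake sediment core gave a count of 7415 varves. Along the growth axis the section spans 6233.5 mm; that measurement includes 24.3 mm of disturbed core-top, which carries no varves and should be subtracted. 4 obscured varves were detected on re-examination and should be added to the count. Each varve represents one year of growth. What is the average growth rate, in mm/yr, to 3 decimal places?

Correcting the raw count gives 7415 + 4 = 7419 true varves.
Net length = 6233.5 − 24.3 = 6209.2 mm.
Mean rate = 6209.2 mm / 7419 years ≈ 0.837 mm/yr.

0.837 mm/yr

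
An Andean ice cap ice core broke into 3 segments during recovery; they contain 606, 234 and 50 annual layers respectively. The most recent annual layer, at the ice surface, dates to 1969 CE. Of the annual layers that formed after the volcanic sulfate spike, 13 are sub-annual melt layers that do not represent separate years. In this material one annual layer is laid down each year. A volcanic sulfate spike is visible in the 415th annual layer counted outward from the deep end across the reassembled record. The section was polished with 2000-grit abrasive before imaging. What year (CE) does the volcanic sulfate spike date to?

Total annual layers = 606 + 234 + 50 = 890.
The volcanic sulfate spike sits at annual layer 415 from the deep end, so 890 − 415 = 475 annual layers formed after it.
Removing the 13 false annual layers leaves 475 − 13 = 462 true annual layers beyond the volcanic sulfate spike.
The annual layer at the ice surface is 1969 CE, so the volcanic sulfate spike dates to 1969 − 462 = 1507 CE.

1507 CE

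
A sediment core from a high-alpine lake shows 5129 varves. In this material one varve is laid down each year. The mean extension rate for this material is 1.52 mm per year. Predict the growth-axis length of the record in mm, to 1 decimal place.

7796.1 mm

5129 years of growth are recorded.
Predicted length = 1.52 mm/year × 5129 years = 7796.1 mm.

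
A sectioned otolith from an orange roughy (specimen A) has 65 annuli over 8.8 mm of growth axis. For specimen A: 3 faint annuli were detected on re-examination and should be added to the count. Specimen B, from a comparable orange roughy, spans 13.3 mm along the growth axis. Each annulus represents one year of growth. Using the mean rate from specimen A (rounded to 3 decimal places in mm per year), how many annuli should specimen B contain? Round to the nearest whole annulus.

103 annuli

Specimen A: true annulus count = 65 + 3 = 68.
A: Mean rate = 8.8 mm / 68 years ≈ 0.129 mm per year.
B spans 13.3 / 0.129 = 103.10 years ≈ 103 annuli.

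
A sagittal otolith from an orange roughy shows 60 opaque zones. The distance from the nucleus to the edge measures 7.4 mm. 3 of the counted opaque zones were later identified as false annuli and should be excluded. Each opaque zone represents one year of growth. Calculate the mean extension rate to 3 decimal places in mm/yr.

0.130 mm/yr

After corrections the count is 60 − 3 = 57 opaque zones.
7.4 mm over 57 years gives 7.4 / 57 ≈ 0.130 mm/yr.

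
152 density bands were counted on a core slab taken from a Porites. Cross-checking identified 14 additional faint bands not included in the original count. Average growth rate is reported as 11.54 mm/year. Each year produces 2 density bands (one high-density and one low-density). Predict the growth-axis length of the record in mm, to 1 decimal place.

Correcting the raw count gives 152 + 14 = 166 true density bands.
166 density bands at 2 per year is 166 / 2 = 83 years.
Predicted length = 11.54 mm/year × 83 years = 957.8 mm.

957.8 mm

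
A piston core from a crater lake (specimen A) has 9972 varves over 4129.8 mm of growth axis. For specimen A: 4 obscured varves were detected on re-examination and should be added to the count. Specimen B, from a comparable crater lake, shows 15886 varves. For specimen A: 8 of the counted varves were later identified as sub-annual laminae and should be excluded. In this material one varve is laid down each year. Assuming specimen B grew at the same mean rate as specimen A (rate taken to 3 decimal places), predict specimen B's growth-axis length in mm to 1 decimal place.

6576.8 mm

Specimen A: correcting the raw count gives 9972 − 8 + 4 = 9968 true varves.
A: Extension rate ≈ 4129.8 / 9968 = 0.414 mm/year.
For B, 0.414 mm/year × 15886 years = 6576.8 mm.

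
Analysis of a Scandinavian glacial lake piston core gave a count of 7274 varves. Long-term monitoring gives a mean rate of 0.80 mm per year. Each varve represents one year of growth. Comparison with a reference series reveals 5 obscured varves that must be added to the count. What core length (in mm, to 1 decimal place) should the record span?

Adjusted count: 7274 + 5 = 7279 varves.
7279 years at 0.80 mm/year gives 0.80 × 7279 = 5823.2 mm.

5823.2 mm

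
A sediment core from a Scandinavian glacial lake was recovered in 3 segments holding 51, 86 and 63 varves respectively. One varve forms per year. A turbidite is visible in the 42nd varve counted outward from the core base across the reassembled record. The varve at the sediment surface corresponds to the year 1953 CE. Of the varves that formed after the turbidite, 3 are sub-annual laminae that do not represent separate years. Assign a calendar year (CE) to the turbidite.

Total varves = 51 + 86 + 63 = 200.
Between varve 42 and the sediment surface there are 200 − 42 = 158 varves.
Removing the 3 false varves leaves 158 − 3 = 155 true varves beyond the turbidite.
The varve at the sediment surface is 1953 CE, so the turbidite dates to 1953 − 155 = 1798 CE.

1798 CE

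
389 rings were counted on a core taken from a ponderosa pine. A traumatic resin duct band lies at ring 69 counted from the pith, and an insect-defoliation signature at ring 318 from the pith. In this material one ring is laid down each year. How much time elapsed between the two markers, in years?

249 yr

Separation: 318 − 69 = 249 rings.
That is 249 years at one ring per year.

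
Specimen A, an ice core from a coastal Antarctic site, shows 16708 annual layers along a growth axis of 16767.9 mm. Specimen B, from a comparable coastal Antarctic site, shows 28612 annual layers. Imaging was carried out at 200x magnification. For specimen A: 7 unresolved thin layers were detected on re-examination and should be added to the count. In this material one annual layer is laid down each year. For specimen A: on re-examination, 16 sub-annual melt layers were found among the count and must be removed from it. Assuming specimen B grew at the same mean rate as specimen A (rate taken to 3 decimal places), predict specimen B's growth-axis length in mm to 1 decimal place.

28726.4 mm

Specimen A: correcting the raw count gives 16708 − 16 + 7 = 16699 true annual layers.
A: 16767.9 mm over 16699 years gives 16767.9 / 16699 ≈ 1.004 mm/yr.
Length of B = 1.004 × 28612 = 28726.4 mm.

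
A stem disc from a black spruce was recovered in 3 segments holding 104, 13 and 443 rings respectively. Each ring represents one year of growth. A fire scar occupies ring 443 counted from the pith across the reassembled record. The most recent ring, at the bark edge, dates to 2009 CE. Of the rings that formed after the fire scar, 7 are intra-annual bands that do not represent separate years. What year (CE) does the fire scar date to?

Total rings = 104 + 13 + 443 = 560.
Between ring 443 and the bark edge there are 560 − 443 = 117 rings.
117 − 7 false = 110 true rings after the fire scar.
2009 − 110 = 1899 CE.

1899 CE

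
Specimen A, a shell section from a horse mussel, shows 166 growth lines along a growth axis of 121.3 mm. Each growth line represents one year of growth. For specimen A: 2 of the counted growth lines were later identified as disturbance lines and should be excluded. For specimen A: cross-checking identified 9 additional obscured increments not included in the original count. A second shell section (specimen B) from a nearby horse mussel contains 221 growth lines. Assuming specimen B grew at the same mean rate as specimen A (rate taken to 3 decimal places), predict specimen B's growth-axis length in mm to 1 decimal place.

154.9 mm

Specimen A: after corrections the count is 166 − 2 + 9 = 173 growth lines.
A: Extension rate ≈ 121.3 / 173 = 0.701 mm/yr.
For B, 0.701 mm/year × 221 years = 154.9 mm.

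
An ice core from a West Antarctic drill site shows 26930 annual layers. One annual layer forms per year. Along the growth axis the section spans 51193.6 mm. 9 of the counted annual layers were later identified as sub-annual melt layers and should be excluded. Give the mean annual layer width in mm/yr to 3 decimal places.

After corrections the count is 26930 − 9 = 26921 annual layers.
51193.6 mm over 26921 years gives 51193.6 / 26921 ≈ 1.902 mm/yr.

1.902 mm/yr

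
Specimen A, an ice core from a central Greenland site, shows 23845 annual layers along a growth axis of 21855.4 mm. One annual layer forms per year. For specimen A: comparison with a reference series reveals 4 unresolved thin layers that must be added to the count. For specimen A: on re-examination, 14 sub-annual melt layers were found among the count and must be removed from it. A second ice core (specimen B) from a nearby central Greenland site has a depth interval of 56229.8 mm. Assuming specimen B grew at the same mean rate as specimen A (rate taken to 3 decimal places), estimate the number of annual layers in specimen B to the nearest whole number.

61319 annual layers

Specimen A: after corrections the count is 23845 − 14 + 4 = 23835 annual layers.
A: 21855.4 mm over 23835 years gives 21855.4 / 23835 ≈ 0.917 mm/year.
Specimen B: 56229.8 mm / 0.917 mm per year = 61319.30 years ≈ 61319 annual layers.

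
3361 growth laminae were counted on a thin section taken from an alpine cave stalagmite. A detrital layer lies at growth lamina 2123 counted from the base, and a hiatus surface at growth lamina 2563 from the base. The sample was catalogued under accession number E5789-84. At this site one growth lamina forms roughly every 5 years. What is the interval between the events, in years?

2200 years

Separation: 2563 − 2123 = 440 growth laminae.
Multiplying by 5 years per growth lamina: 440 × 5 = 2200 years.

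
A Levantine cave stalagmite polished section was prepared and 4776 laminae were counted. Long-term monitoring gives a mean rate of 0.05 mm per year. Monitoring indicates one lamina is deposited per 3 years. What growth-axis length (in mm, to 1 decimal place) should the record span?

716.4 mm

4776 laminae at 3 years each span 4776 × 3 = 14328 years.
Predicted length = 0.05 mm/year × 14328 years = 716.4 mm.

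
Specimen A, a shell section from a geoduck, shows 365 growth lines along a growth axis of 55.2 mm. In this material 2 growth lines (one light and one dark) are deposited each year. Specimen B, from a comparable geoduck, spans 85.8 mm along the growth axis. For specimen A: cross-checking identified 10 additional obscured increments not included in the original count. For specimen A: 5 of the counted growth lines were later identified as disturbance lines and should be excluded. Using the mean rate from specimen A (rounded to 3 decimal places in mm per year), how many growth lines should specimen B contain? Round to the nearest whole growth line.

Specimen A: adjusted count: 365 − 5 + 10 = 370 growth lines.
Specimen A: with 2 growth lines per year, 370 / 2 = 185 years.
A: Extension rate ≈ 55.2 / 185 = 0.298 mm/year.
For B, 85.8 / 0.298 = 287.92 years; at 2 growth lines per year that is 287.92 × 2 ≈ 576 growth lines.

576 growth lines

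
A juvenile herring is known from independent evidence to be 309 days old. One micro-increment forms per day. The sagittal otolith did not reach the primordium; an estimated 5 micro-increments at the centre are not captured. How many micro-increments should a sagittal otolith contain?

304 micro-increments

At one micro-increment per day, 309 days correspond to 309 micro-increments.
Less the 5 uncaptured micro-increments: 309 − 5 = 304.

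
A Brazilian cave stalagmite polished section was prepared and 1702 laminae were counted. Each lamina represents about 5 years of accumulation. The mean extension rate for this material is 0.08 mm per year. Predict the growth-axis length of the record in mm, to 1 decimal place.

680.8 mm

1702 laminae at 5 years each span 1702 × 5 = 8510 years.
8510 years at 0.08 mm/year gives 0.08 × 8510 = 680.8 mm.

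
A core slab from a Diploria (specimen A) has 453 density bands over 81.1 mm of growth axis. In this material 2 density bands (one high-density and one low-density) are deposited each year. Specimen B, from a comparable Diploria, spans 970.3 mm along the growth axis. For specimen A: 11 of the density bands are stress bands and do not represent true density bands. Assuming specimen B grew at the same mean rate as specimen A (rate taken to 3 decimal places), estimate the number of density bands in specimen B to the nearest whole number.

5288 density bands

Specimen A: correcting the raw count gives 453 − 11 = 442 true density bands.
Specimen A: 442 density bands at 2 per year is 442 / 2 = 221 years.
A: 81.1 mm over 221 years gives 81.1 / 221 ≈ 0.367 mm/yr.
Specimen B: 970.3 mm / 0.367 mm per year = 2643.87 years; at 2 density bands per year that is 2643.87 × 2 ≈ 5288 density bands.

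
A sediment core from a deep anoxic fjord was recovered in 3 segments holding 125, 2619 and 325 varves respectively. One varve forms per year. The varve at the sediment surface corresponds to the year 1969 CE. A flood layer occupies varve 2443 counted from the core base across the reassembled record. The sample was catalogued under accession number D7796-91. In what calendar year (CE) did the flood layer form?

Total varves = 125 + 2619 + 325 = 3069.
Between varve 2443 and the sediment surface there are 3069 − 2443 = 626 varves.
Counting back 626 years from 1969 CE places the flood layer in 1969 − 626 = 1343 CE.

1343 CE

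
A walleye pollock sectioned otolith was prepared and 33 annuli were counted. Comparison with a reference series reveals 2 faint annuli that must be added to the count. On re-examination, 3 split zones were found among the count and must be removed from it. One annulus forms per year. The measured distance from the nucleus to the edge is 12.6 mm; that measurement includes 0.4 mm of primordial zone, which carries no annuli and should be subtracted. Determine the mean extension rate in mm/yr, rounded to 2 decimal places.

After corrections the count is 33 − 3 + 2 = 32 annuli.
Removing the 0.4 mm offcut leaves 12.6 − 0.4 = 12.2 mm.
Mean rate = 12.2 mm / 32 years ≈ 0.38 mm/yr.

0.38 mm/yr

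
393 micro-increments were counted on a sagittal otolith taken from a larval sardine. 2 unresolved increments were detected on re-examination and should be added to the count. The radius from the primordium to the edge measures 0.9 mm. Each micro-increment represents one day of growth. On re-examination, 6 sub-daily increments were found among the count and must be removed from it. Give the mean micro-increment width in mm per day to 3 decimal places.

Adjusted count: 393 − 6 + 2 = 389 micro-increments.
Mean rate = 0.9 mm / 389 days ≈ 0.002 mm per day.

0.002 mm per day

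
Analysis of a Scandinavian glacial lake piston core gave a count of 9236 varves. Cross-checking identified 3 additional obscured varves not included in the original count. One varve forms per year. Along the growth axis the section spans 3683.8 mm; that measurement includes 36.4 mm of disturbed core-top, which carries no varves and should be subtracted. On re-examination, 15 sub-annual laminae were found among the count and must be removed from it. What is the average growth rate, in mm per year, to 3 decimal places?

Adjusted count: 9236 − 15 + 3 = 9224 varves.
Removing the 36.4 mm offcut leaves 3683.8 − 36.4 = 3647.4 mm.
Mean rate = 3647.4 mm / 9224 years ≈ 0.395 mm per year.

0.395 mm per year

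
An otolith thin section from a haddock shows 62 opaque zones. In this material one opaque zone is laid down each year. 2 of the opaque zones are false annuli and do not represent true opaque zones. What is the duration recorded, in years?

Correcting the raw count gives 62 − 2 = 60 true opaque zones.
One opaque zone per year makes the duration 60 years.

60 yr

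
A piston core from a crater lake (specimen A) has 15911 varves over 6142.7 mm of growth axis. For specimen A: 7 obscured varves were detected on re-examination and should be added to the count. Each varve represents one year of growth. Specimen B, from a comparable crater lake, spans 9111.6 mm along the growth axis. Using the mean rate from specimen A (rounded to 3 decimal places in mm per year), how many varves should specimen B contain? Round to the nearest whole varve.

23605 varves

Specimen A: after corrections the count is 15911 + 7 = 15918 varves.
A: Mean rate = 6142.7 mm / 15918 years ≈ 0.386 mm/year.
B spans 9111.6 / 0.386 = 23605.18 years ≈ 23605 varves.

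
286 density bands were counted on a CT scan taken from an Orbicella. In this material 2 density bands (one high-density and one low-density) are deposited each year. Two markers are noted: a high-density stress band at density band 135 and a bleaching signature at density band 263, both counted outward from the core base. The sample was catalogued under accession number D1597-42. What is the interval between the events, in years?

64 years

Separation: 263 − 135 = 128 density bands.
With 2 density bands per year, 128 / 2 = 64 years.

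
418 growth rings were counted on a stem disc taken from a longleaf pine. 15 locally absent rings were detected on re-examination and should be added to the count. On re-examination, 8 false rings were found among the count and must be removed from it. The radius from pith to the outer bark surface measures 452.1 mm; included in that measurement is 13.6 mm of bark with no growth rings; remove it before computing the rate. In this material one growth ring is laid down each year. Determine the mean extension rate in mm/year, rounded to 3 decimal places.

1.032 mm/year

After corrections the count is 418 − 8 + 15 = 425 growth rings.
Removing the 13.6 mm offcut leaves 452.1 − 13.6 = 438.5 mm.
Extension rate ≈ 438.5 / 425 = 1.032 mm/year.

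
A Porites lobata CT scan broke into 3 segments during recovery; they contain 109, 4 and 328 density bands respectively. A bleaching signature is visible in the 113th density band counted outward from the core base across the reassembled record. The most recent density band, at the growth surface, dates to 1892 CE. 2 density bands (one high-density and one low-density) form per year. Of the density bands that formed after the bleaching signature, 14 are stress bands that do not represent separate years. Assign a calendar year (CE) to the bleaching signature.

Total density bands = 109 + 4 + 328 = 441.
441 − 113 = 328 density bands lie beyond the bleaching signature toward the growth surface.
328 − 14 false = 314 true density bands after the bleaching signature.
Dividing by 2 density bands per year: 314 / 2 = 157 years.
Counting back 157 years from 1892 CE places the bleaching signature in 1892 − 157 = 1735 CE.

1735 CE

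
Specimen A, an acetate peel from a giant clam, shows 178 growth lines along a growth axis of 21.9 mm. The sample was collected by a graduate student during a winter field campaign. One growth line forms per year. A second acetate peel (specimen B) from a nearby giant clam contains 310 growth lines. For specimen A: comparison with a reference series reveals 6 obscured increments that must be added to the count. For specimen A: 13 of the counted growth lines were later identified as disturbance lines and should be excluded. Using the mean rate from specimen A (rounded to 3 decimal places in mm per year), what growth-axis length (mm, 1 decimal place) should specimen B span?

39.7 mm

Specimen A: after corrections the count is 178 − 13 + 6 = 171 growth lines.
A: Mean rate = 21.9 mm / 171 years ≈ 0.128 mm/year.
B's length ≈ 0.128 × 310 = 39.7 mm.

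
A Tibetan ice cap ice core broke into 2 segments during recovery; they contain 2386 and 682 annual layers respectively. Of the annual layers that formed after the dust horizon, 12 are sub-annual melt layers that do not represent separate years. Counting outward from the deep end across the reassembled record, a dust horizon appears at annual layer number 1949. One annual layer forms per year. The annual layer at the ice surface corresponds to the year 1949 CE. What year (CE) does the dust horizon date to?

Total annual layers = 2386 + 682 = 3068.
3068 − 1949 = 1119 annual layers lie beyond the dust horizon toward the ice surface.
Removing the 12 false annual layers leaves 1119 − 12 = 1107 true annual layers beyond the dust horizon.
Counting back 1107 years from 1949 CE places the dust horizon in 1949 − 1107 = 842 CE.

842 CE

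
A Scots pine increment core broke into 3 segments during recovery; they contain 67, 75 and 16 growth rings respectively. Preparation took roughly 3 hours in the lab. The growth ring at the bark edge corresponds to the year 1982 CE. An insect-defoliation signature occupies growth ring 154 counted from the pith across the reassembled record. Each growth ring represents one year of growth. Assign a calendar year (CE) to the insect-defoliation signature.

1978 CE

Total growth rings = 67 + 75 + 16 = 158.
The insect-defoliation signature sits at growth ring 154 from the pith, so 158 − 154 = 4 growth rings formed after it.
Counting back 4 years from 1982 CE places the insect-defoliation signature in 1982 − 4 = 1978 CE.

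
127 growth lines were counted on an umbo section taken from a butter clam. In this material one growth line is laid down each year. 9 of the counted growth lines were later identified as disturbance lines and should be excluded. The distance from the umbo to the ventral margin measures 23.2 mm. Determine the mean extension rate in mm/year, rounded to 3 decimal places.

Adjusted count: 127 − 9 = 118 growth lines.
23.2 mm over 118 years gives 23.2 / 118 ≈ 0.197 mm/year.

0.197 mm/year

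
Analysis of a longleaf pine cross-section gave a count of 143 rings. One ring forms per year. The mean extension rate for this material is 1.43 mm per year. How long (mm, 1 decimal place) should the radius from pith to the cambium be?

204.5 mm

143 years of growth are recorded.
143 years at 1.43 mm/year gives 1.43 × 143 = 204.5 mm.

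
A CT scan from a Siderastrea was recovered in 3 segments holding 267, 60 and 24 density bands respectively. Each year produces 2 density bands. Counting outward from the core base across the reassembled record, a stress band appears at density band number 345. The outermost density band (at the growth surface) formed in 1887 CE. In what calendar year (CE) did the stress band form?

Total density bands = 267 + 60 + 24 = 351.
351 − 345 = 6 density bands lie beyond the stress band toward the growth surface.
Dividing by 2 density bands per year: 6 / 2 = 3 years.
1887 − 3 = 1884 CE.

1884 CE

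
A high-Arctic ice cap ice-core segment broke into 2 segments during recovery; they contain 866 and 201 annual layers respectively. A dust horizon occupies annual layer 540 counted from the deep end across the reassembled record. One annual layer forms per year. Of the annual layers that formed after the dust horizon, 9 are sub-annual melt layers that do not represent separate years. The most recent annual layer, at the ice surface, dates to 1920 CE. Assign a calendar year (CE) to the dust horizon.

Total annual layers = 866 + 201 = 1067.
The dust horizon sits at annual layer 540 from the deep end, so 1067 − 540 = 527 annual layers formed after it.
Removing the 9 false annual layers leaves 527 − 9 = 518 true annual layers beyond the dust horizon.
1920 − 518 = 1402 CE.

1402 CE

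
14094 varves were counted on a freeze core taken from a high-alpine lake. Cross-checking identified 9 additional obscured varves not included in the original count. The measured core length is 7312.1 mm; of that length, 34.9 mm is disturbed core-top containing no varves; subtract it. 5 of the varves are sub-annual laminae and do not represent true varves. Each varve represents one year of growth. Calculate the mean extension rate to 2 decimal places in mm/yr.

0.52 mm/yr

True varve count = 14094 − 5 + 9 = 14098.
Net length = 7312.1 − 34.9 = 7277.2 mm.
Extension rate ≈ 7277.2 / 14098 = 0.52 mm/yr.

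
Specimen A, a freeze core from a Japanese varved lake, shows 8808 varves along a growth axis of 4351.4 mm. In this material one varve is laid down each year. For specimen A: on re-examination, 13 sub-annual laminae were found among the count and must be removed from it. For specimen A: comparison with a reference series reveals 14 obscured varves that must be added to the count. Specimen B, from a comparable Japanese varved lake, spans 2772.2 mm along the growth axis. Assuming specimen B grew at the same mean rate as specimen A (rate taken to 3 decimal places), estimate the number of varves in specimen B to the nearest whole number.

Specimen A: correcting the raw count gives 8808 − 13 + 14 = 8809 true varves.
A: Extension rate ≈ 4351.4 / 8809 = 0.494 mm per year.
Specimen B: 2772.2 mm / 0.494 mm per year = 5611.74 years ≈ 5612 varves.

5612 varves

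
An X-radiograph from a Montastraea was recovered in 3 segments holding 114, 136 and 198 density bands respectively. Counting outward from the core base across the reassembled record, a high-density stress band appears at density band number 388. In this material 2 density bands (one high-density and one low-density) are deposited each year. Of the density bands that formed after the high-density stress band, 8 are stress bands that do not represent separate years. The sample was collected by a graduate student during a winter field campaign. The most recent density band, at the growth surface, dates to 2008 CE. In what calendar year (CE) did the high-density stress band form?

Total density bands = 114 + 136 + 198 = 448.
The high-density stress band sits at density band 388 from the core base, so 448 − 388 = 60 density bands formed after it.
60 − 8 false = 52 true density bands after the high-density stress band.
With 2 density bands per year, 52 / 2 = 26 years.
Counting back 26 years from 2008 CE places the high-density stress band in 2008 − 26 = 1982 CE.

1982 CE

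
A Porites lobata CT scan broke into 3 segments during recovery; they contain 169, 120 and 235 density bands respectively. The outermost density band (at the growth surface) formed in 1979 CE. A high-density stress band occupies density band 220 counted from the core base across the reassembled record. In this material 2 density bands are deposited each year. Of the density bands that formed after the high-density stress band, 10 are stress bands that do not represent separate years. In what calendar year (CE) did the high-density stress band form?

1832 CE

Total density bands = 169 + 120 + 235 = 524.
The high-density stress band sits at density band 220 from the core base, so 524 − 220 = 304 density bands formed after it.
Excluding 10 false density bands: 304 − 10 = 294.
With 2 density bands per year, 294 / 2 = 147 years.
1979 − 147 = 1832 CE.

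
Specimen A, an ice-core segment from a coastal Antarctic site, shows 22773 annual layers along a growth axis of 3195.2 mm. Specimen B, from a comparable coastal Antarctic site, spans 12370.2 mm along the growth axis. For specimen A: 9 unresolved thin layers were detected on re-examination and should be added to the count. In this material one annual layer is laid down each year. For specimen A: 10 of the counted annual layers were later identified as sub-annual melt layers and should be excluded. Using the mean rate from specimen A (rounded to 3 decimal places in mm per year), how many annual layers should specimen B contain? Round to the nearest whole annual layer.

Specimen A: after corrections the count is 22773 − 10 + 9 = 22772 annual layers.
A: 3195.2 mm over 22772 years gives 3195.2 / 22772 ≈ 0.140 mm per year.
For B, 12370.2 / 0.140 = 88358.57 years ≈ 88359 annual layers.

88359 annual layers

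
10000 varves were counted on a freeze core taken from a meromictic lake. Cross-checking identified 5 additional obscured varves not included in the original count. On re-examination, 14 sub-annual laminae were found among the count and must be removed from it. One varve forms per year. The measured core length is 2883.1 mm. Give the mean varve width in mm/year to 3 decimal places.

0.289 mm/year

Adjusted count: 10000 − 14 + 5 = 9991 varves.
2883.1 mm over 9991 years gives 2883.1 / 9991 ≈ 0.289 mm/year.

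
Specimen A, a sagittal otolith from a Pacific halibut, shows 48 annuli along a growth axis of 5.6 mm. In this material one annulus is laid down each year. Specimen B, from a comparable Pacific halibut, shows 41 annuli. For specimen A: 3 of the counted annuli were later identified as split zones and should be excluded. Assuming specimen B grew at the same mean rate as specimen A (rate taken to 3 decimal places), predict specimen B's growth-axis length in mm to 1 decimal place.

5.1 mm

Specimen A: after corrections the count is 48 − 3 = 45 annuli.
A: Extension rate ≈ 5.6 / 45 = 0.124 mm/yr.
Length of B = 0.124 × 41 = 5.1 mm.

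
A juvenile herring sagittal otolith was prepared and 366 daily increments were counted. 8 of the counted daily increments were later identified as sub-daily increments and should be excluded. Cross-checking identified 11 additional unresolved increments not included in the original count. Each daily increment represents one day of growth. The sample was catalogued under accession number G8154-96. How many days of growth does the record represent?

True daily increment count = 366 − 8 + 11 = 369.
One daily increment per day makes the duration 369 days.

369 days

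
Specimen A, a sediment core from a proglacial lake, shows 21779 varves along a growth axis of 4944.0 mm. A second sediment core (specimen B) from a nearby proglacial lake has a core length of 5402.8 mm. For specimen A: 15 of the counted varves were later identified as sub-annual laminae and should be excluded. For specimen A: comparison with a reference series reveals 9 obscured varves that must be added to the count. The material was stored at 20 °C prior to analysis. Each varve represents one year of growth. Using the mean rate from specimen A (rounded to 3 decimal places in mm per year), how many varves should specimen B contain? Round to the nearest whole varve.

23801 varves

Specimen A: true varve count = 21779 − 15 + 9 = 21773.
A: Mean rate = 4944.0 mm / 21773 years ≈ 0.227 mm per year.
B spans 5402.8 / 0.227 = 23800.88 years ≈ 23801 varves.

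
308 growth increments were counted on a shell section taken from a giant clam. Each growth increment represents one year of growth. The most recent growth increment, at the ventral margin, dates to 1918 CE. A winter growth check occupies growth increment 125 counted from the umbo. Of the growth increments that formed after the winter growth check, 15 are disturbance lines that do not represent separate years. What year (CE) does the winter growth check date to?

1750 CE

Between growth increment 125 and the ventral margin there are 308 − 125 = 183 growth increments.
Excluding 15 false growth increments: 183 − 15 = 168.
1918 − 168 = 1750 CE.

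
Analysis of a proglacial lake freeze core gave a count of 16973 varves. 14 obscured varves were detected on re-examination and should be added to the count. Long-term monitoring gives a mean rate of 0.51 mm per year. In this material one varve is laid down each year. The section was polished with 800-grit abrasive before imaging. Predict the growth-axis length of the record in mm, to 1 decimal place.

Correcting the raw count gives 16973 + 14 = 16987 true varves.
16987 years at 0.51 mm/year gives 0.51 × 16987 = 8663.4 mm.

8663.4 mm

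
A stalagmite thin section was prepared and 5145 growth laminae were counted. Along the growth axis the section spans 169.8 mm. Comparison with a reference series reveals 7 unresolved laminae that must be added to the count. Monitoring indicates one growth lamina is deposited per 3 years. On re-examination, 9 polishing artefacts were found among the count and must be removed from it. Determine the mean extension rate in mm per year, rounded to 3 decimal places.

True growth lamina count = 5145 − 9 + 7 = 5143.
At 3 years per growth lamina, 5143 × 3 = 15429 years.
Extension rate ≈ 169.8 / 15429 = 0.011 mm per year.

0.011 mm per year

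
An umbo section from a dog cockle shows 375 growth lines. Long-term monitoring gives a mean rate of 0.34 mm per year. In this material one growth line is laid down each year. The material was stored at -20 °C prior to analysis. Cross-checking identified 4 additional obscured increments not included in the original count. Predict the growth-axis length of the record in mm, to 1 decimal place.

After corrections the count is 375 + 4 = 379 growth lines.
Predicted length = 0.34 mm/year × 379 years = 128.9 mm.

128.9 mm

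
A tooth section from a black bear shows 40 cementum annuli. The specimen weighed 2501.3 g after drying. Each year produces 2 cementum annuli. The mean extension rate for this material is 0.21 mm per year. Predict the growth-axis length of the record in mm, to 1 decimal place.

40 cementum annuli at 2 per year is 40 / 2 = 20 years.
20 years at 0.21 mm/year gives 0.21 × 20 = 4.2 mm.

4.2 mm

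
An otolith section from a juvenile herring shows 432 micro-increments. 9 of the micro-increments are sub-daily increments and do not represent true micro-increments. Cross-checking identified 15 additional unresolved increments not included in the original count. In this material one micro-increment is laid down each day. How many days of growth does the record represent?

True micro-increment count = 432 − 9 + 15 = 438.
At one micro-increment per day, that is 438 days.

438 d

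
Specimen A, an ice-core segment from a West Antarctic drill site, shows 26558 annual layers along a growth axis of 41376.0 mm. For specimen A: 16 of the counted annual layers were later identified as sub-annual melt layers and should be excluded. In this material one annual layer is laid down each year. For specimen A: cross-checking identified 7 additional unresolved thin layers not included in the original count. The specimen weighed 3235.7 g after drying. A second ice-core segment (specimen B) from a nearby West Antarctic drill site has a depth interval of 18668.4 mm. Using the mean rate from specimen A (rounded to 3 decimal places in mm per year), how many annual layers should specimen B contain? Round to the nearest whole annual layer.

11982 annual layers

Specimen A: true annual layer count = 26558 − 16 + 7 = 26549.
A: Extension rate ≈ 41376.0 / 26549 = 1.558 mm/yr.
For B, 18668.4 / 1.558 = 11982.28 years ≈ 11982 annual layers.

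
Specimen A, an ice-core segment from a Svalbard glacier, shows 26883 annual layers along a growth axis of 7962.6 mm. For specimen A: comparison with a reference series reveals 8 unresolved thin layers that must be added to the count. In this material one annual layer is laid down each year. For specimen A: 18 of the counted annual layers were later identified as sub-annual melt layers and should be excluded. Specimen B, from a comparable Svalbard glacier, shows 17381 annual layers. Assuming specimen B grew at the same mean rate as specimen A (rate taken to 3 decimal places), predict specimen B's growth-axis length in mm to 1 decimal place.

5144.8 mm

Specimen A: after corrections the count is 26883 − 18 + 8 = 26873 annual layers.
A: Mean rate = 7962.6 mm / 26873 years ≈ 0.296 mm/year.
For B, 0.296 mm/year × 17381 years = 5144.8 mm.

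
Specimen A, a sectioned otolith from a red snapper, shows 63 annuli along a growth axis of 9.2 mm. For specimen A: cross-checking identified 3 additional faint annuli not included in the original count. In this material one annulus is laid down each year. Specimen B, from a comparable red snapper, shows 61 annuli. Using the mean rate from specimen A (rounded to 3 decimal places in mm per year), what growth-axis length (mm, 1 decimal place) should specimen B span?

Specimen A: adjusted count: 63 + 3 = 66 annuli.
A: Extension rate ≈ 9.2 / 66 = 0.139 mm/year.
B's length ≈ 0.139 × 61 = 8.5 mm.

8.5 mm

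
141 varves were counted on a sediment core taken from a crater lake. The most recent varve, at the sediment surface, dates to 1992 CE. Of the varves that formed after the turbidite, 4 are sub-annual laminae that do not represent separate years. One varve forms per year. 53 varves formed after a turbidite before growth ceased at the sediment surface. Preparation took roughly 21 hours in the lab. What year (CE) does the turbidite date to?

53 varves post-date the turbidite.
Removing the 4 false varves leaves 53 − 4 = 49 true varves beyond the turbidite.
Counting back 49 years from 1992 CE places the turbidite in 1992 − 49 = 1943 CE.

1943 CE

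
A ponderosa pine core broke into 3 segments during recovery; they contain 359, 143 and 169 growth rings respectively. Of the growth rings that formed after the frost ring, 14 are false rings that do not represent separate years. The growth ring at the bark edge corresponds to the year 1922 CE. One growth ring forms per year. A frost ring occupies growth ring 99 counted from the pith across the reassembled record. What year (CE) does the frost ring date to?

1364 CE

Total growth rings = 359 + 143 + 169 = 671.
The frost ring sits at growth ring 99 from the pith, so 671 − 99 = 572 growth rings formed after it.
Excluding 14 false growth rings: 572 − 14 = 558.
1922 − 558 = 1364 CE.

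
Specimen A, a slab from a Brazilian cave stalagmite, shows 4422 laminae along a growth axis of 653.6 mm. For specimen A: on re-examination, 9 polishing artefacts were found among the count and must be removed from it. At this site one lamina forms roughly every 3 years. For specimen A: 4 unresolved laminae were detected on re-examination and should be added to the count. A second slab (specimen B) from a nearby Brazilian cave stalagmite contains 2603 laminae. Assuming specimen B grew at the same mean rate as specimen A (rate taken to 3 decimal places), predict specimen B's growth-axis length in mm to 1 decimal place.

382.6 mm

Specimen A: correcting the raw count gives 4422 − 9 + 4 = 4417 true laminae.
Specimen A: 4417 laminae at 3 years each span 4417 × 3 = 13251 years.
A: Extension rate ≈ 653.6 / 13251 = 0.049 mm/year.
Specimen B: at 3 years per lamina, 2603 × 3 = 7809 years. For B, 0.049 mm/year × 7809 years = 382.6 mm.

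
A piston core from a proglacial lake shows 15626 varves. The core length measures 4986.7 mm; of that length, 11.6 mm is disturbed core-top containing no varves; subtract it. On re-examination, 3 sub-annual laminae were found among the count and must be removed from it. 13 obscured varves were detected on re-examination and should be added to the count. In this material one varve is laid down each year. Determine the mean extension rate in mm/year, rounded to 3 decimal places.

0.318 mm/year

Correcting the raw count gives 15626 − 3 + 13 = 15636 true varves.
The growth record spans 4986.7 − 11.6 = 4975.1 mm.
Mean rate = 4975.1 mm / 15636 years ≈ 0.318 mm/year.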